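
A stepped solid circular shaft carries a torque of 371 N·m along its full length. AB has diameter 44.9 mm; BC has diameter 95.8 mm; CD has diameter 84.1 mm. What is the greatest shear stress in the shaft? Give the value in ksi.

Under the same torque, τ_max = 16T/(πd³) is largest where d is smallest — segment AB (d = 44.9 mm).
τ_max = 16·371.0/(π·(0.0449)³) = 2.087×10^7 Pa.

3.03 ksi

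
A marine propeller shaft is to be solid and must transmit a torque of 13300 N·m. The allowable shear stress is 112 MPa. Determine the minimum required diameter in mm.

For a solid shaft τ_max = 16T/(πd³), so d = (16T/(π τ_allow))^(1/3) = (16·13300/(π·1.12×10^8))^(1/3) = 0.08457 m.

84.6 mm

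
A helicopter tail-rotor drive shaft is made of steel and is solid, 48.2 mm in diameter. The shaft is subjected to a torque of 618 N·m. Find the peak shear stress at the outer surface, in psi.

4080 psi

J = πd⁴/32 = π(0.0482)⁴/32 = 5.299×10^-7 m⁴.
τ_max = T·r/J = 618.0 × 0.0241 / 5.299×10^-7 = 2.811×10^7 Pa.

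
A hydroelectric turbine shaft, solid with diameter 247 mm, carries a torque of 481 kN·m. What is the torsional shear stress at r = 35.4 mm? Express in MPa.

46.6 MPa

J = πd⁴/32 = π(0.247)⁴/32 = 3.654×10^-4 m⁴.
Shear stress varies linearly with radius: τ = T·r/J = 481000 × 0.0354 / 3.654×10^-4 = 4.660×10^7 Pa.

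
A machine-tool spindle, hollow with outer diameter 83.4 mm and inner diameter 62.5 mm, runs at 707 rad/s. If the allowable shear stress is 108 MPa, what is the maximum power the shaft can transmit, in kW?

5950 kW

J = π(d_o⁴ − d_i⁴)/32 = π(0.0834⁴ − 0.0625⁴)/32 = 3.252×10^-6 m⁴.
T_max = τ_allow·J/r = 1.08×10^8 × 3.252×10^-6 / 0.0417 = 8422 N·m.
ω = 707 rad/s, so P_max = T_max·ω = 5.954×10^6 W.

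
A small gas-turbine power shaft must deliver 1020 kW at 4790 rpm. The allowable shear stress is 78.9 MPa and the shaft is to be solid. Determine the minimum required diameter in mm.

50.8 mm

ω = 2π·4790/60 = 501.6 rad/s, so T = P/ω = 1020×10³ / 501.6 = 2033 N·m.
For a solid shaft τ_max = 16T/(πd³), so d = (16T/(π τ_allow))^(1/3) = (16·2033/(π·7.89×10^7))^(1/3) = 0.05082 m.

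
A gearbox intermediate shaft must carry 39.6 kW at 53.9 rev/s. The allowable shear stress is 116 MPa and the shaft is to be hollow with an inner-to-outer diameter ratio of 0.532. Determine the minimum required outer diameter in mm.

ω = 2π·53.9 = 338.7 rad/s, so T = P/ω = 39.6×10³ / 338.7 = 116.9 N·m.
For a hollow shaft with d_i/d_o = 0.532: τ_max = 16T/(π d_o³ (1−k⁴)), so d_o = [16T/(π τ_allow (1−k⁴))]^(1/3) = [16·116.9/(π·1.16×10^8·0.9199)]^(1/3) = 0.01774 m.

17.7 mm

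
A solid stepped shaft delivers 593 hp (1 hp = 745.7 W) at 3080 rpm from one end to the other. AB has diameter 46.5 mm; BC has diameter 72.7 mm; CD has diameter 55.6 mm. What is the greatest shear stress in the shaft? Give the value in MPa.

ω = 2π·3080/60 = 322.5 rad/s, so T = P/ω = 593×745.7 / 322.5 = 1371 N·m.
Under the same torque, τ_max = 16T/(πd³) is largest where d is smallest — segment AB (d = 46.5 mm).
τ_max = 16·1371/(π·(0.0465)³) = 6.945×10^7 Pa.

69.4 MPa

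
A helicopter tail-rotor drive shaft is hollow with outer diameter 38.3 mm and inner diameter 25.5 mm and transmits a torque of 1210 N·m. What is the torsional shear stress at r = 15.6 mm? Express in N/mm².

J = π(d_o⁴ − d_i⁴)/32 = π(0.0383⁴ − 0.0255⁴)/32 = 1.697×10^-7 m⁴.
Shear stress varies linearly with radius: τ = T·r/J = 1210 × 0.0156 / 1.697×10^-7 = 1.112×10^8 Pa.

111 N/mm²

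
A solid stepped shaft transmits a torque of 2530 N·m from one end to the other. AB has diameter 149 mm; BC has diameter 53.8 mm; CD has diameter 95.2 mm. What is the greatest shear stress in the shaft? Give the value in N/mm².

82.7 N/mm²

Under the same torque, τ_max = 16T/(πd³) is largest where d is smallest — segment BC (d = 53.8 mm).
τ_max = 16·2530/(π·(0.0538)³) = 8.275×10^7 Pa.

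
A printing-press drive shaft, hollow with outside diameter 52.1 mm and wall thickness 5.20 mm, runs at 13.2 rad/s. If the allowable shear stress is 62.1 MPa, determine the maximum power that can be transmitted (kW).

J = π(d_o⁴ − d_i⁴)/32 = π(0.0521⁴ − 0.0417⁴)/32 = 4.265×10^-7 m⁴.
T_max = τ_allow·J/r = 6.21×10^7 × 4.265×10^-7 / 0.0261 = 1017 N·m.
ω = 13.2 rad/s, so P_max = T_max·ω = 1.342×10^4 W.

13.4 kW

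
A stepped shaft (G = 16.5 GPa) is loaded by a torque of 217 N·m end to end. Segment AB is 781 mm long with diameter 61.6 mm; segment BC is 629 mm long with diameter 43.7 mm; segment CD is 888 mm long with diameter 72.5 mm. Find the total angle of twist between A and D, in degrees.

1.99°

J_AB = π(0.0616)⁴/32 = 1.41×10^-6 m⁴; J_BC = π(0.0437)⁴/32 = 3.58×10^-7 m⁴; J_CD = π(0.0725)⁴/32 = 2.71×10^-6 m⁴.
θ = (T/G)·Σ L_i/J_i = (217.0/16.5×10⁹)·(0.781/1.41×10^-6 + 0.629/3.58×10^-7 + 0.888/2.71×10^-6) = 0.03468 rad.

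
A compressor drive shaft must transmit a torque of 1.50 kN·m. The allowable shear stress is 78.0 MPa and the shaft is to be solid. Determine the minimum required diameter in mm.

For a solid shaft τ_max = 16T/(πd³), so d = (16T/(π τ_allow))^(1/3) = (16·1500/(π·7.80×10^7))^(1/3) = 0.04610 m.

46.1 mm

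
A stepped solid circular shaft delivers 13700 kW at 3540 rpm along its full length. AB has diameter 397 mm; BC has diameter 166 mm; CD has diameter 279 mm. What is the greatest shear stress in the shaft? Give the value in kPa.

ω = 2π·3540/60 = 370.7 rad/s, so T = P/ω = 13700×10³ / 370.7 = 36960 N·m.
Under the same torque, τ_max = 16T/(πd³) is largest where d is smallest — segment BC (d = 166 mm).
τ_max = 16·36960/(π·(0.166)³) = 4.115×10^7 Pa.

41100 kPa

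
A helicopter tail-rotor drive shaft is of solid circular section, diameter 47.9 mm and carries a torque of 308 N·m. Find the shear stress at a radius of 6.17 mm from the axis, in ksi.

0.533 ksi

J = πd⁴/32 = π(0.0479)⁴/32 = 5.168×10^-7 m⁴.
Shear stress varies linearly with radius: τ = T·r/J = 308.0 × 0.00617 / 5.168×10^-7 = 3.677×10^6 Pa.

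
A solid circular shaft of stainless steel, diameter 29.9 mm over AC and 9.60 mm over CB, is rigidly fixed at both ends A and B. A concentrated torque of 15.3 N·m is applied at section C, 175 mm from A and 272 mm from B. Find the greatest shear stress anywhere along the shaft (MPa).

Compatibility: T_A·a/J_AC = T_B·b/J_CB with T_A + T_B = T₀.
J_AC = 7.85×10^-8 m⁴, J_CB = 8.34×10^-10 m⁴, so T_A = T₀·(J_AC/a)/((J_AC/a)+(J_CB/b)) = 15.20 N·m, T_B = 0.1039 N·m.
τ in each portion: τ_AC = 2.90×10^6 Pa, τ_CB = 5.98×10^5 Pa; maximum is in AC.
τ_max = T_AC·r/J = 15.20·0.0149/7.85×10^-8 = 2.895×10^6 Pa.

2.90 MPa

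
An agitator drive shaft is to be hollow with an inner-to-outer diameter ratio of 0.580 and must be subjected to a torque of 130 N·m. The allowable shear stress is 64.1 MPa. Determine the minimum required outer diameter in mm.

22.7 mm

For a hollow shaft with d_i/d_o = 0.580: τ_max = 16T/(π d_o³ (1−k⁴)), so d_o = [16T/(π τ_allow (1−k⁴))]^(1/3) = [16·130.0/(π·6.41×10^7·0.8868)]^(1/3) = 0.02267 m.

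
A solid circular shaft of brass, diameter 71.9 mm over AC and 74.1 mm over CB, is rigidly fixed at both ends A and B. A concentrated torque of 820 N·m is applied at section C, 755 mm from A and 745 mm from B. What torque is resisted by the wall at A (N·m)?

Compatibility: T_A·a/J_AC = T_B·b/J_CB with T_A + T_B = T₀.
J_AC = 2.62×10^-6 m⁴, J_CB = 2.96×10^-6 m⁴, so T_A = T₀·(J_AC/a)/((J_AC/a)+(J_CB/b)) = 382.6 N·m, T_B = 437.4 N·m.

383 N·m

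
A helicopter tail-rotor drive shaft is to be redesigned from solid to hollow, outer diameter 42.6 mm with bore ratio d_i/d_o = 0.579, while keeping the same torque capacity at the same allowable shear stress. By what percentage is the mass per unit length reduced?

Equal τ_max and T ⇒ the solid shaft needs d_s³ = d_o³(1−k⁴), so d_s = 42.6·(1−0.579⁴)^(1/3) = 40.94 mm.
Area ratio A_h/A_s = d_o²(1−k²)/d_s² = (1−k²)/(1−k⁴)^(2/3) = 0.7197.
Mass saving = 1 − 0.7197 = 28.0 %.

28.0 %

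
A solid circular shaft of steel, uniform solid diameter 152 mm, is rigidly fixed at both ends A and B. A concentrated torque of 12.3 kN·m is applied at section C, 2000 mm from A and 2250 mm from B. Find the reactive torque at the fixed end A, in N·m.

6510 N·m

With uniform GJ and both ends fixed, compatibility θ_AC = θ_CB gives T_A·a = T_B·b, together with T_A + T_B = T₀.
T_A = T₀·b/(a+b) = 12300·2250/4250 = 6512 N·m; T_B = 5788 N·m.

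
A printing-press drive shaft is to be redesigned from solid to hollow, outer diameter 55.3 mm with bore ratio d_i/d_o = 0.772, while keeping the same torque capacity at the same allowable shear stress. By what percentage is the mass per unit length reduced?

45.9 %

Equal τ_max and T ⇒ the solid shaft needs d_s³ = d_o³(1−k⁴), so d_s = 55.3·(1−0.772⁴)^(1/3) = 47.78 mm.
Area ratio A_h/A_s = d_o²(1−k²)/d_s² = (1−k²)/(1−k⁴)^(2/3) = 0.5413.
Mass saving = 1 − 0.5413 = 45.9 %.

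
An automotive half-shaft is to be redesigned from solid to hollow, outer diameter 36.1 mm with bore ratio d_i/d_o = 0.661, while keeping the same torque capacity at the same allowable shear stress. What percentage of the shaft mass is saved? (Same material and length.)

35.2 %

Equal τ_max and T ⇒ the solid shaft needs d_s³ = d_o³(1−k⁴), so d_s = 36.1·(1−0.661⁴)^(1/3) = 33.64 mm.
Area ratio A_h/A_s = d_o²(1−k²)/d_s² = (1−k²)/(1−k⁴)^(2/3) = 0.6485.
Mass saving = 1 − 0.6485 = 35.2 %.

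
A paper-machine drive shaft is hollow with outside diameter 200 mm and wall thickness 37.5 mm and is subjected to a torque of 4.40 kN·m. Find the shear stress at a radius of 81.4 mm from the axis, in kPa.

J = π(d_o⁴ − d_i⁴)/32 = π(0.200⁴ − 0.125⁴)/32 = 1.331×10^-4 m⁴.
Shear stress varies linearly with radius: τ = T·r/J = 4400 × 0.0814 / 1.331×10^-4 = 2.691×10^6 Pa.

2690 kPa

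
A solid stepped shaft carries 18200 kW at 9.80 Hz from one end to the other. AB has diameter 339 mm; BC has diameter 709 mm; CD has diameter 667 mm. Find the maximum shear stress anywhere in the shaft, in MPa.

ω = 2π·9.80 = 61.58 rad/s, so T = P/ω = 18200×10³ / 61.58 = 295600 N·m.
Under the same torque, τ_max = 16T/(πd³) is largest where d is smallest — segment AB (d = 339 mm).
τ_max = 16·295600/(π·(0.339)³) = 3.864×10^7 Pa.

38.6 MPa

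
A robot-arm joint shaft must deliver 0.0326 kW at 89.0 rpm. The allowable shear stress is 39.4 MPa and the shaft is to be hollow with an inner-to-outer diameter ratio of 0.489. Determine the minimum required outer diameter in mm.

7.83 mm

ω = 2π·89.0/60 = 9.320 rad/s, so T = P/ω = 0.0326×10³ / 9.320 = 3.498 N·m.
For a hollow shaft with d_i/d_o = 0.489: τ_max = 16T/(π d_o³ (1−k⁴)), so d_o = [16T/(π τ_allow (1−k⁴))]^(1/3) = [16·3.498/(π·3.94×10^7·0.9428)]^(1/3) = 0.007827 m.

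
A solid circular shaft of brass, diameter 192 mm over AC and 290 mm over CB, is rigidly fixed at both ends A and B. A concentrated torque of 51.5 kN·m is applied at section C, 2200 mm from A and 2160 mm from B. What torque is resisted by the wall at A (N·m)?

Compatibility: T_A·a/J_AC = T_B·b/J_CB with T_A + T_B = T₀.
J_AC = 1.33×10^-4 m⁴, J_CB = 6.94×10^-4 m⁴, so T_A = T₀·(J_AC/a)/((J_AC/a)+(J_CB/b)) = 8173 N·m, T_B = 43330 N·m.

8170 N·m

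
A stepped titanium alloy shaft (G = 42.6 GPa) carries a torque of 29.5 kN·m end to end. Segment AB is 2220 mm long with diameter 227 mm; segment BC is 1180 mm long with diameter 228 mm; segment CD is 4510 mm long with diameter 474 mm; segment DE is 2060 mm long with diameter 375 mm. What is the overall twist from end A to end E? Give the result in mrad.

10.3 mrad

J_AB = π(0.227)⁴/32 = 2.61×10^-4 m⁴; J_BC = π(0.228)⁴/32 = 2.65×10^-4 m⁴; J_CD = π(0.474)⁴/32 = 4.96×10^-3 m⁴; J_DE = π(0.375)⁴/32 = 1.94×10^-3 m⁴.
θ = (T/G)·Σ L_i/J_i = (29500/42.6×10⁹)·(2.22/2.61×10^-4 + 1.18/2.65×10^-4 + 4.51/4.96×10^-3 + 2.06/1.94×10^-3) = 0.01034 rad.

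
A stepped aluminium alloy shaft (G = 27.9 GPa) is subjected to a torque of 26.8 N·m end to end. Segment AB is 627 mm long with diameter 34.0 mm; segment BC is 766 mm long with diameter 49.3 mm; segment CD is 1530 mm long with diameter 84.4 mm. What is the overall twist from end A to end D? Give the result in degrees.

0.353°

J_AB = π(0.0340)⁴/32 = 1.31×10^-7 m⁴; J_BC = π(0.0493)⁴/32 = 5.80×10^-7 m⁴; J_CD = π(0.0844)⁴/32 = 4.98×10^-6 m⁴.
θ = (T/G)·Σ L_i/J_i = (26.80/27.9×10⁹)·(0.627/1.31×10^-7 + 0.766/5.80×10^-7 + 1.53/4.98×10^-6) = 6.154×10^-3 rad.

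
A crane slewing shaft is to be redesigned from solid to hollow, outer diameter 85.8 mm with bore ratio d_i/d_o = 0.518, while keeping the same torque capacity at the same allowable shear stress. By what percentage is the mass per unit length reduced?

Equal τ_max and T ⇒ the solid shaft needs d_s³ = d_o³(1−k⁴), so d_s = 85.8·(1−0.518⁴)^(1/3) = 83.69 mm.
Area ratio A_h/A_s = d_o²(1−k²)/d_s² = (1−k²)/(1−k⁴)^(2/3) = 0.7690.
Mass saving = 1 − 0.7690 = 23.1 %.

23.1 %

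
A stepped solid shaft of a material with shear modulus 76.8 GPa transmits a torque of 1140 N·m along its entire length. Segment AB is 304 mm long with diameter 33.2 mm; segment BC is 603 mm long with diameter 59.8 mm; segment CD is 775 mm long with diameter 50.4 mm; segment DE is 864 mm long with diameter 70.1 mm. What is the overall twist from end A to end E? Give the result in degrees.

3.93°

J_AB = π(0.0332)⁴/32 = 1.19×10^-7 m⁴; J_BC = π(0.0598)⁴/32 = 1.26×10^-6 m⁴; J_CD = π(0.0504)⁴/32 = 6.33×10^-7 m⁴; J_DE = π(0.0701)⁴/32 = 2.37×10^-6 m⁴.
θ = (T/G)·Σ L_i/J_i = (1140/76.8×10⁹)·(0.304/1.19×10^-7 + 0.603/1.26×10^-6 + 0.775/6.33×10^-7 + 0.864/2.37×10^-6) = 0.06853 rad.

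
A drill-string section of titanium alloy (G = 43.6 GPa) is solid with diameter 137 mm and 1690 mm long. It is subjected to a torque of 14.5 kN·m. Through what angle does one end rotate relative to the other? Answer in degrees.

J = πd⁴/32 = π(0.137)⁴/32 = 3.458×10^-5 m⁴.
θ = T·L/(G·J) = 14500 × 1.69 / (43.6×10⁹ × 3.458×10^-5) = 0.01625 rad.

0.931°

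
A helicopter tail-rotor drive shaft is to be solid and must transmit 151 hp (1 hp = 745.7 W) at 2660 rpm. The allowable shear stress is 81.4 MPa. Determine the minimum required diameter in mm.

29.4 mm

ω = 2π·2660/60 = 278.6 rad/s, so T = P/ω = 151×745.7 / 278.6 = 404.2 N·m.
For a solid shaft τ_max = 16T/(πd³), so d = (16T/(π τ_allow))^(1/3) = (16·404.2/(π·8.14×10^7))^(1/3) = 0.02935 m.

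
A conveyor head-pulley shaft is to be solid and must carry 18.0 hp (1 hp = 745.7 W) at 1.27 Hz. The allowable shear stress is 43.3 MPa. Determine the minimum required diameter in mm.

58.3 mm

ω = 2π·1.27 = 7.980 rad/s, so T = P/ω = 18.0×745.7 / 7.980 = 1682 N·m.
For a solid shaft τ_max = 16T/(πd³), so d = (16T/(π τ_allow))^(1/3) = (16·1682/(π·4.33×10^7))^(1/3) = 0.05827 m.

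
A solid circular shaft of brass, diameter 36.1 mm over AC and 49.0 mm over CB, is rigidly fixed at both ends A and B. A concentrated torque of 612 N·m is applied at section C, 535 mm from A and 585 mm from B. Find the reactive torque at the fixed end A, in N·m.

Compatibility: T_A·a/J_AC = T_B·b/J_CB with T_A + T_B = T₀.
J_AC = 1.67×10^-7 m⁴, J_CB = 5.66×10^-7 m⁴, so T_A = T₀·(J_AC/a)/((J_AC/a)+(J_CB/b)) = 149.1 N·m, T_B = 462.9 N·m.

149 N·m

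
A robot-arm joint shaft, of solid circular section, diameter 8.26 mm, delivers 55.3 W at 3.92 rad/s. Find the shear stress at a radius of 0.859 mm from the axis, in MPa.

ω = 3.92 rad/s, so T = P/ω = 55.3 / 3.920 = 14.11 N·m.
J = πd⁴/32 = π(0.00826)⁴/32 = 4.570×10^-10 m⁴.
Shear stress varies linearly with radius: τ = T·r/J = 14.11 × 8.59e-4 / 4.570×10^-10 = 2.652×10^7 Pa.

26.5 MPa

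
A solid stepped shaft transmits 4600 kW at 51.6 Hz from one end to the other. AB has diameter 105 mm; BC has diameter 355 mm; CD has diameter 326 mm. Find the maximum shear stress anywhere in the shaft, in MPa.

ω = 2π·51.6 = 324.2 rad/s, so T = P/ω = 4600×10³ / 324.2 = 14190 N·m.
Under the same torque, τ_max = 16T/(πd³) is largest where d is smallest — segment AB (d = 105 mm).
τ_max = 16·14190/(π·(0.105)³) = 6.242×10^7 Pa.

62.4 MPa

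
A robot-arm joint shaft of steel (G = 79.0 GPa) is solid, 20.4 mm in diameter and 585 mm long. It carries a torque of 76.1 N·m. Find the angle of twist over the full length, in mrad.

J = πd⁴/32 = π(0.0204)⁴/32 = 1.700×10^-8 m⁴.
θ = T·L/(G·J) = 76.10 × 0.585 / (79.0×10⁹ × 1.700×10^-8) = 0.03314 rad.

33.1 mrad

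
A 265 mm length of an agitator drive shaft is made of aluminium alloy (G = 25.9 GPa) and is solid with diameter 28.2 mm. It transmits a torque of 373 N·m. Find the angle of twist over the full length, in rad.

0.0615 rad

J = πd⁴/32 = π(0.0282)⁴/32 = 6.209×10^-8 m⁴.
θ = T·L/(G·J) = 373.0 × 0.265 / (25.9×10⁹ × 6.209×10^-8) = 0.06147 rad.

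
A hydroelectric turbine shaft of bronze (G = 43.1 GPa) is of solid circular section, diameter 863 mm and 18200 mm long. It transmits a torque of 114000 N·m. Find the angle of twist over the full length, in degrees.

J = πd⁴/32 = π(0.863)⁴/32 = 0.05446 m⁴.
θ = T·L/(G·J) = 114000 × 18.2 / (43.1×10⁹ × 0.05446) = 8.840×10^-4 rad.

0.0506°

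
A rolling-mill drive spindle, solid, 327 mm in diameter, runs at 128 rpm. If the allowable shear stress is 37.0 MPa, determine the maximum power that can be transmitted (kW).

3400 kW

J = πd⁴/32 = π(0.327)⁴/32 = 1.123×10^-3 m⁴.
T_max = τ_allow·J/r = 3.70×10^7 × 1.123×10^-3 / 0.164 = 254000 N·m.
ω = 2π·128/60 = 13.40 rad/s, so P_max = T_max·ω = 3.405×10^6 W.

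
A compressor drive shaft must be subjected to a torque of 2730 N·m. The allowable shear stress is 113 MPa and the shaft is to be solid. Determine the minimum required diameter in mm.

49.7 mm

For a solid shaft τ_max = 16T/(πd³), so d = (16T/(π τ_allow))^(1/3) = (16·2730/(π·1.13×10^8))^(1/3) = 0.04974 m.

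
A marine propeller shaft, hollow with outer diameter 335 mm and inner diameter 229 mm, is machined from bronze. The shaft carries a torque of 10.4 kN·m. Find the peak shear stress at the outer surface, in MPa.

1.80 MPa

J = π(d_o⁴ − d_i⁴)/32 = π(0.335⁴ − 0.229⁴)/32 = 9.665×10^-4 m⁴.
τ_max = T·r/J = 10400 × 0.168 / 9.665×10^-4 = 1.802×10^6 Pa.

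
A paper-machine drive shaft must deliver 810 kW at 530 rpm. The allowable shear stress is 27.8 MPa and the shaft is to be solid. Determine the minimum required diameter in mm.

139 mm

ω = 2π·530/60 = 55.50 rad/s, so T = P/ω = 810×10³ / 55.50 = 14590 N·m.
For a solid shaft τ_max = 16T/(πd³), so d = (16T/(π τ_allow))^(1/3) = (16·14590/(π·2.78×10^7))^(1/3) = 0.1388 m.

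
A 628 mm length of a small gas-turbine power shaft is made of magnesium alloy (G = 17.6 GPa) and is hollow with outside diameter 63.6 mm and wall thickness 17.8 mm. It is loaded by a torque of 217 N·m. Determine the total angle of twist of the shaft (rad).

0.00501 rad

J = π(d_o⁴ − d_i⁴)/32 = π(0.0636⁴ − 0.0280⁴)/32 = 1.546×10^-6 m⁴.
θ = T·L/(G·J) = 217.0 × 0.628 / (17.6×10⁹ × 1.546×10^-6) = 5.009×10^-3 rad.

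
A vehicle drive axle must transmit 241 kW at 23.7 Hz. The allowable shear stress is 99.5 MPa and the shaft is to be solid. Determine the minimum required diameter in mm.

ω = 2π·23.7 = 148.9 rad/s, so T = P/ω = 241×10³ / 148.9 = 1618 N·m.
For a solid shaft τ_max = 16T/(πd³), so d = (16T/(π τ_allow))^(1/3) = (16·1618/(π·9.95×10^7))^(1/3) = 0.04359 m.

43.6 mm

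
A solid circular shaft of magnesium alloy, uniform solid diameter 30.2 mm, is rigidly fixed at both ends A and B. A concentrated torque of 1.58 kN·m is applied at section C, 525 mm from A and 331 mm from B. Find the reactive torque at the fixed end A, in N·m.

With uniform GJ and both ends fixed, compatibility θ_AC = θ_CB gives T_A·a = T_B·b, together with T_A + T_B = T₀.
T_A = T₀·b/(a+b) = 1580·331/856.0 = 611.0 N·m; T_B = 969.0 N·m.

611 N·m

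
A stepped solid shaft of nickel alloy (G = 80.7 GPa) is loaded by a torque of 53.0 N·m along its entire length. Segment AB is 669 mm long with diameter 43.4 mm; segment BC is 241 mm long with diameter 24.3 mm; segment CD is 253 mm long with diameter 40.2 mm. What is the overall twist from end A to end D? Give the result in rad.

J_AB = π(0.0434)⁴/32 = 3.48×10^-7 m⁴; J_BC = π(0.0243)⁴/32 = 3.42×10^-8 m⁴; J_CD = π(0.0402)⁴/32 = 2.56×10^-7 m⁴.
θ = (T/G)·Σ L_i/J_i = (53.00/80.7×10⁹)·(0.669/3.48×10^-7 + 0.241/3.42×10^-8 + 0.253/2.56×10^-7) = 6.533×10^-3 rad.

0.00653 rad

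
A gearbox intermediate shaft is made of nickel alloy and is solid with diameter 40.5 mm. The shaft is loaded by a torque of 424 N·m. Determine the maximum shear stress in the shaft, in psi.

J = πd⁴/32 = π(0.0405)⁴/32 = 2.641×10^-7 m⁴.
τ_max = T·r/J = 424.0 × 0.0203 / 2.641×10^-7 = 3.251×10^7 Pa.

4710 psi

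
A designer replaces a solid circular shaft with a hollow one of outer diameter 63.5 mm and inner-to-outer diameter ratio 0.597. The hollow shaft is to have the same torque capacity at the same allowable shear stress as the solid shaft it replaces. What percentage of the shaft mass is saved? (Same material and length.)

29.5 %

Equal τ_max and T ⇒ the solid shaft needs d_s³ = d_o³(1−k⁴), so d_s = 63.5·(1−0.597⁴)^(1/3) = 60.69 mm.
Area ratio A_h/A_s = d_o²(1−k²)/d_s² = (1−k²)/(1−k⁴)^(2/3) = 0.7046.
Mass saving = 1 − 0.7046 = 29.5 %.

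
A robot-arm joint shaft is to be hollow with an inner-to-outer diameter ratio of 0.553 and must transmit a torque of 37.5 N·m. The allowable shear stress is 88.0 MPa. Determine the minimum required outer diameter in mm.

For a hollow shaft with d_i/d_o = 0.553: τ_max = 16T/(π d_o³ (1−k⁴)), so d_o = [16T/(π τ_allow (1−k⁴))]^(1/3) = [16·37.50/(π·8.80×10^7·0.9065)]^(1/3) = 0.01338 m.

13.4 mm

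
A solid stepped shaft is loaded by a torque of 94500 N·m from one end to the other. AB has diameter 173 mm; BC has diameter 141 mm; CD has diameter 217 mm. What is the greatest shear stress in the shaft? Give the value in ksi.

Under the same torque, τ_max = 16T/(πd³) is largest where d is smallest — segment BC (d = 141 mm).
τ_max = 16·94500/(π·(0.141)³) = 1.717×10^8 Pa.

24.9 ksi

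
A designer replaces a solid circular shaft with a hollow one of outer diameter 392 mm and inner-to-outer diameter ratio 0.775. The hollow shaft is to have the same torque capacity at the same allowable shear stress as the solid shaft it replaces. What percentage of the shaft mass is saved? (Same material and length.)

46.2 %

Equal τ_max and T ⇒ the solid shaft needs d_s³ = d_o³(1−k⁴), so d_s = 392·(1−0.775⁴)^(1/3) = 337.7 mm.
Area ratio A_h/A_s = d_o²(1−k²)/d_s² = (1−k²)/(1−k⁴)^(2/3) = 0.5382.
Mass saving = 1 − 0.5382 = 46.2 %.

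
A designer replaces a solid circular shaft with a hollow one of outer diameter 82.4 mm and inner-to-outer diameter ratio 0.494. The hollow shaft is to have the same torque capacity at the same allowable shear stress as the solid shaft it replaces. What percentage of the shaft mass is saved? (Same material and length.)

21.2 %

Equal τ_max and T ⇒ the solid shaft needs d_s³ = d_o³(1−k⁴), so d_s = 82.4·(1−0.494⁴)^(1/3) = 80.73 mm.
Area ratio A_h/A_s = d_o²(1−k²)/d_s² = (1−k²)/(1−k⁴)^(2/3) = 0.7876.
Mass saving = 1 − 0.7876 = 21.2 %.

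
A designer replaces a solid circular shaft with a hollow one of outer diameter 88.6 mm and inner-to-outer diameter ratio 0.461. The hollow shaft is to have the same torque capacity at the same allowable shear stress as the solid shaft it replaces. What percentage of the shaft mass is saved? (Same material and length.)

18.8 %

Equal τ_max and T ⇒ the solid shaft needs d_s³ = d_o³(1−k⁴), so d_s = 88.6·(1−0.461⁴)^(1/3) = 87.25 mm.
Area ratio A_h/A_s = d_o²(1−k²)/d_s² = (1−k²)/(1−k⁴)^(2/3) = 0.8121.
Mass saving = 1 − 0.8121 = 18.8 %.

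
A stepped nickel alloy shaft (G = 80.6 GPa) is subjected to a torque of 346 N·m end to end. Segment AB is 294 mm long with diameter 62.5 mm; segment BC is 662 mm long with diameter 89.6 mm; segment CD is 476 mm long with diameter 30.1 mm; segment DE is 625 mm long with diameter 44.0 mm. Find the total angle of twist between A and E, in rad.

0.0339 rad

J_AB = π(0.0625)⁴/32 = 1.50×10^-6 m⁴; J_BC = π(0.0896)⁴/32 = 6.33×10^-6 m⁴; J_CD = π(0.0301)⁴/32 = 8.06×10^-8 m⁴; J_DE = π(0.0440)⁴/32 = 3.68×10^-7 m⁴.
θ = (T/G)·Σ L_i/J_i = (346.0/80.6×10⁹)·(0.294/1.50×10^-6 + 0.662/6.33×10^-6 + 0.476/8.06×10^-8 + 0.625/3.68×10^-7) = 0.03394 rad.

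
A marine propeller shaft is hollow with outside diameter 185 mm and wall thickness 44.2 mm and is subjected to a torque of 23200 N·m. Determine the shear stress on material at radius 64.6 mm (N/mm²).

14.1 N/mm²

J = π(d_o⁴ − d_i⁴)/32 = π(0.185⁴ − 0.0966⁴)/32 = 1.064×10^-4 m⁴.
Shear stress varies linearly with radius: τ = T·r/J = 23200 × 0.0646 / 1.064×10^-4 = 1.408×10^7 Pa.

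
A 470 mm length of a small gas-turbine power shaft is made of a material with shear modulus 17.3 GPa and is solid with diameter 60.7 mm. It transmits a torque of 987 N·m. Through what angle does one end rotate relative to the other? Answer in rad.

J = πd⁴/32 = π(0.0607)⁴/32 = 1.333×10^-6 m⁴.
θ = T·L/(G·J) = 987.0 × 0.470 / (17.3×10⁹ × 1.333×10^-6) = 0.02012 rad.

0.0201 rad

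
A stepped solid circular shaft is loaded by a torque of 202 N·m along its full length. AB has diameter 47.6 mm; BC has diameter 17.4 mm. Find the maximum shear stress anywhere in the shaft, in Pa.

Under the same torque, τ_max = 16T/(πd³) is largest where d is smallest — segment BC (d = 17.4 mm).
τ_max = 16·202.0/(π·(0.0174)³) = 1.953×10^8 Pa.

1.95e8 Pa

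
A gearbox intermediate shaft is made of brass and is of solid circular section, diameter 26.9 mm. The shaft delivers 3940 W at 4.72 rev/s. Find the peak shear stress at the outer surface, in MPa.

ω = 2π·4.72 = 29.66 rad/s, so T = P/ω = 3940 / 29.66 = 132.9 N·m.
J = πd⁴/32 = π(0.0269)⁴/32 = 5.141×10^-8 m⁴.
τ_max = T·r/J = 132.9 × 0.0135 / 5.141×10^-8 = 3.476×10^7 Pa.

34.8 MPa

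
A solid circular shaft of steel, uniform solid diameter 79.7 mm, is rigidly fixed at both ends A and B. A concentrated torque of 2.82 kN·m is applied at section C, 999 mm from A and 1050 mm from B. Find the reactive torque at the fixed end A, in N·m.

With uniform GJ and both ends fixed, compatibility θ_AC = θ_CB gives T_A·a = T_B·b, together with T_A + T_B = T₀.
T_A = T₀·b/(a+b) = 2820·1050/2049 = 1445 N·m; T_B = 1375 N·m.

1450 N·m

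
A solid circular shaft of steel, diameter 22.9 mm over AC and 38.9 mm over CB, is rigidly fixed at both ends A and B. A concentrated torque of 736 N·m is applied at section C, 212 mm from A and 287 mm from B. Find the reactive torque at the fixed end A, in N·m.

Compatibility: T_A·a/J_AC = T_B·b/J_CB with T_A + T_B = T₀.
J_AC = 2.70×10^-8 m⁴, J_CB = 2.25×10^-7 m⁴, so T_A = T₀·(J_AC/a)/((J_AC/a)+(J_CB/b)) = 102.9 N·m, T_B = 633.1 N·m.

103 N·m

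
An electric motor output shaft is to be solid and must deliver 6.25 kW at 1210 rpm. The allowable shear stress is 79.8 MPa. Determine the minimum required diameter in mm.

ω = 2π·1210/60 = 126.7 rad/s, so T = P/ω = 6.25×10³ / 126.7 = 49.32 N·m.
For a solid shaft τ_max = 16T/(πd³), so d = (16T/(π τ_allow))^(1/3) = (16·49.32/(π·7.98×10^7))^(1/3) = 0.01466 m.

14.7 mm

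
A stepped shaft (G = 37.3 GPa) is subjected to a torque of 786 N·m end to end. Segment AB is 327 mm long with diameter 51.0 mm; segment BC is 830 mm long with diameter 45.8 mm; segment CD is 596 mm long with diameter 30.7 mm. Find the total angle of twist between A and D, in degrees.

11.2°

J_AB = π(0.0510)⁴/32 = 6.64×10^-7 m⁴; J_BC = π(0.0458)⁴/32 = 4.32×10^-7 m⁴; J_CD = π(0.0307)⁴/32 = 8.72×10^-8 m⁴.
θ = (T/G)·Σ L_i/J_i = (786.0/37.3×10⁹)·(0.327/6.64×10^-7 + 0.830/4.32×10^-7 + 0.596/8.72×10^-8) = 0.1949 rad.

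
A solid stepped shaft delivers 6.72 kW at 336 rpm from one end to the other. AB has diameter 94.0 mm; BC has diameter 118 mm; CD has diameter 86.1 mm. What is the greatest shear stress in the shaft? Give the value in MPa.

1.52 MPa

ω = 2π·336/60 = 35.19 rad/s, so T = P/ω = 6.72×10³ / 35.19 = 191.0 N·m.
Under the same torque, τ_max = 16T/(πd³) is largest where d is smallest — segment CD (d = 86.1 mm).
τ_max = 16·191.0/(π·(0.0861)³) = 1.524×10^6 Pa.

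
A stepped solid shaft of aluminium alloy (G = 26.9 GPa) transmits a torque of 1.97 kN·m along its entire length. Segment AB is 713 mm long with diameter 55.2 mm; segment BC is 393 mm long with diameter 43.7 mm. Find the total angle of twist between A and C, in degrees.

7.89°

J_AB = π(0.0552)⁴/32 = 9.11×10^-7 m⁴; J_BC = π(0.0437)⁴/32 = 3.58×10^-7 m⁴.
θ = (T/G)·Σ L_i/J_i = (1970/26.9×10⁹)·(0.713/9.11×10^-7 + 0.393/3.58×10^-7) = 0.1377 rad.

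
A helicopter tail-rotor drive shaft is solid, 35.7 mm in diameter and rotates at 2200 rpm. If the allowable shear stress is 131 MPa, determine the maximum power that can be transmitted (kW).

270 kW

J = πd⁴/32 = π(0.0357)⁴/32 = 1.595×10^-7 m⁴.
T_max = τ_allow·J/r = 1.31×10^8 × 1.595×10^-7 / 0.0179 = 1170 N·m.
ω = 2π·2200/60 = 230.4 rad/s, so P_max = T_max·ω = 2.696×10^5 W.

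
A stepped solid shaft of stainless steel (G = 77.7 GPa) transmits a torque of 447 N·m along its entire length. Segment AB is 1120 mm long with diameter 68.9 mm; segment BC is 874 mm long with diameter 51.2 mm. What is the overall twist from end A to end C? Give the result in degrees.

J_AB = π(0.0689)⁴/32 = 2.21×10^-6 m⁴; J_BC = π(0.0512)⁴/32 = 6.75×10^-7 m⁴.
θ = (T/G)·Σ L_i/J_i = (447.0/77.7×10⁹)·(1.12/2.21×10^-6 + 0.874/6.75×10^-7) = 0.01037 rad.

0.594°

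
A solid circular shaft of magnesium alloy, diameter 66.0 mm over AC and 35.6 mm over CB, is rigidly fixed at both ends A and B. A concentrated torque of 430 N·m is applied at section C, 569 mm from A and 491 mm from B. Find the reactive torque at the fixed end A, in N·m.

392 N·m

Compatibility: T_A·a/J_AC = T_B·b/J_CB with T_A + T_B = T₀.
J_AC = 1.86×10^-6 m⁴, J_CB = 1.58×10^-7 m⁴, so T_A = T₀·(J_AC/a)/((J_AC/a)+(J_CB/b)) = 391.6 N·m, T_B = 38.41 N·m.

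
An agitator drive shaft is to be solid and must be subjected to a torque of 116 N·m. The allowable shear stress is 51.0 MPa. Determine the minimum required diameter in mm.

22.6 mm

For a solid shaft τ_max = 16T/(πd³), so d = (16T/(π τ_allow))^(1/3) = (16·116.0/(π·5.10×10^7))^(1/3) = 0.02263 m.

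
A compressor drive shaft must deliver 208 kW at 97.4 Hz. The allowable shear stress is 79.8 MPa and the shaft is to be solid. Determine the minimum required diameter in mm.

ω = 2π·97.4 = 612.0 rad/s, so T = P/ω = 208×10³ / 612.0 = 339.9 N·m.
For a solid shaft τ_max = 16T/(πd³), so d = (16T/(π τ_allow))^(1/3) = (16·339.9/(π·7.98×10^7))^(1/3) = 0.02789 m.

27.9 mm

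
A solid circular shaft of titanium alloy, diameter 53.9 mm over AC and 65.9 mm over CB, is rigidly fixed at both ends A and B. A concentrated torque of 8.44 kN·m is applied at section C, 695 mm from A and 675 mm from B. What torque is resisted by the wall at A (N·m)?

Compatibility: T_A·a/J_AC = T_B·b/J_CB with T_A + T_B = T₀.
J_AC = 8.29×10^-7 m⁴, J_CB = 1.85×10^-6 m⁴, so T_A = T₀·(J_AC/a)/((J_AC/a)+(J_CB/b)) = 2557 N·m, T_B = 5883 N·m.

2560 N·m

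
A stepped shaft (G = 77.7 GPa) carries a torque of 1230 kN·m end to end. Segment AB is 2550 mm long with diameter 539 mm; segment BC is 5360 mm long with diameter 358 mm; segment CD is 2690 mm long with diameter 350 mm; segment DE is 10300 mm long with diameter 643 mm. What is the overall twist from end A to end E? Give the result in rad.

0.0961 rad

J_AB = π(0.539)⁴/32 = 8.29×10^-3 m⁴; J_BC = π(0.358)⁴/32 = 1.61×10^-3 m⁴; J_CD = π(0.350)⁴/32 = 1.47×10^-3 m⁴; J_DE = π(0.643)⁴/32 = 0.0168 m⁴.
θ = (T/G)·Σ L_i/J_i = (1.230e6/77.7×10⁹)·(2.55/8.29×10^-3 + 5.36/1.61×10^-3 + 2.69/1.47×10^-3 + 10.3/0.0168) = 0.09611 rad.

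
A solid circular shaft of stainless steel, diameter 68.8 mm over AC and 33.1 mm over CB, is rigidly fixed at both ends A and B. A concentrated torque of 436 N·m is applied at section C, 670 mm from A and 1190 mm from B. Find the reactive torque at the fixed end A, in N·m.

Compatibility: T_A·a/J_AC = T_B·b/J_CB with T_A + T_B = T₀.
J_AC = 2.20×10^-6 m⁴, J_CB = 1.18×10^-7 m⁴, so T_A = T₀·(J_AC/a)/((J_AC/a)+(J_CB/b)) = 423.2 N·m, T_B = 12.77 N·m.

423 N·m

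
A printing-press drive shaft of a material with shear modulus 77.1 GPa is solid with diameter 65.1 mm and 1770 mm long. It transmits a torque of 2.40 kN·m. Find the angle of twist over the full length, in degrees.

1.79°

J = πd⁴/32 = π(0.0651)⁴/32 = 1.763×10^-6 m⁴.
θ = T·L/(G·J) = 2400 × 1.77 / (77.1×10⁹ × 1.763×10^-6) = 0.03125 rad.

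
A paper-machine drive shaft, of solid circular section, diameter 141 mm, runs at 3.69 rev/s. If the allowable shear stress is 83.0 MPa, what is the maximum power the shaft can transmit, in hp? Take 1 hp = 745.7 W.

J = πd⁴/32 = π(0.141)⁴/32 = 3.880×10^-5 m⁴.
T_max = τ_allow·J/r = 8.30×10^7 × 3.880×10^-5 / 0.0705 = 45680 N·m.
ω = 2π·3.69 = 23.18 rad/s, so P_max = T_max·ω = 1.059×10^6 W.

1420 hp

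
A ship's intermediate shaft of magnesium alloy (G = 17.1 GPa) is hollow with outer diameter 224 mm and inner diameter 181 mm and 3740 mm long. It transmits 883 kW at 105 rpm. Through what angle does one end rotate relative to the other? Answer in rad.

ω = 2π·105/60 = 11.00 rad/s, so T = P/ω = 883×10³ / 11.00 = 80310 N·m.
J = π(d_o⁴ − d_i⁴)/32 = π(0.224⁴ − 0.181⁴)/32 = 1.418×10^-4 m⁴.
θ = T·L/(G·J) = 80310 × 3.74 / (17.1×10⁹ × 1.418×10^-4) = 0.1239 rad.

0.124 rad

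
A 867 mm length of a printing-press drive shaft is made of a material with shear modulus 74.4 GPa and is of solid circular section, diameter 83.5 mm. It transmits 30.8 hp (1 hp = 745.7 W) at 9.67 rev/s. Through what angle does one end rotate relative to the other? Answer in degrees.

ω = 2π·9.67 = 60.76 rad/s, so T = P/ω = 30.8×745.7 / 60.76 = 378.0 N·m.
J = πd⁴/32 = π(0.0835)⁴/32 = 4.772×10^-6 m⁴.
θ = T·L/(G·J) = 378.0 × 0.867 / (74.4×10⁹ × 4.772×10^-6) = 9.230×10^-4 rad.

0.0529°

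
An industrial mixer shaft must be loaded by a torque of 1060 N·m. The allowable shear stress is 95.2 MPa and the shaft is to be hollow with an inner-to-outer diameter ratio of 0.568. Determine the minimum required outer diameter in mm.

39.9 mm

For a hollow shaft with d_i/d_o = 0.568: τ_max = 16T/(π d_o³ (1−k⁴)), so d_o = [16T/(π τ_allow (1−k⁴))]^(1/3) = [16·1060/(π·9.52×10^7·0.8959)]^(1/3) = 0.03985 m.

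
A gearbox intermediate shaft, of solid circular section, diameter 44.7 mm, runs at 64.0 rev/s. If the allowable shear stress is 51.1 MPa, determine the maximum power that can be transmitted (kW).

360 kW

J = πd⁴/32 = π(0.0447)⁴/32 = 3.919×10^-7 m⁴.
T_max = τ_allow·J/r = 5.11×10^7 × 3.919×10^-7 / 0.0224 = 896.1 N·m.
ω = 2π·64.0 = 402.1 rad/s, so P_max = T_max·ω = 3.604×10^5 W.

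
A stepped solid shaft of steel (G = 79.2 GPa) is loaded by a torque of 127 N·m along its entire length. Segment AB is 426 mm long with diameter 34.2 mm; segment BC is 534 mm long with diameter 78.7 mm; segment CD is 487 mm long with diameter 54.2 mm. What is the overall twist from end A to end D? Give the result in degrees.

J_AB = π(0.0342)⁴/32 = 1.34×10^-7 m⁴; J_BC = π(0.0787)⁴/32 = 3.77×10^-6 m⁴; J_CD = π(0.0542)⁴/32 = 8.47×10^-7 m⁴.
θ = (T/G)·Σ L_i/J_i = (127.0/79.2×10⁹)·(0.426/1.34×10^-7 + 0.534/3.77×10^-6 + 0.487/8.47×10^-7) = 6.235×10^-3 rad.

0.357°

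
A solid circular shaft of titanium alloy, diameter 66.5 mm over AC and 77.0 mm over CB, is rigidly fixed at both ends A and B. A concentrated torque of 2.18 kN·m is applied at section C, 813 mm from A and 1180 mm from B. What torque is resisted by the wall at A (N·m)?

Compatibility: T_A·a/J_AC = T_B·b/J_CB with T_A + T_B = T₀.
J_AC = 1.92×10^-6 m⁴, J_CB = 3.45×10^-6 m⁴, so T_A = T₀·(J_AC/a)/((J_AC/a)+(J_CB/b)) = 973.9 N·m, T_B = 1206 N·m.

974 N·m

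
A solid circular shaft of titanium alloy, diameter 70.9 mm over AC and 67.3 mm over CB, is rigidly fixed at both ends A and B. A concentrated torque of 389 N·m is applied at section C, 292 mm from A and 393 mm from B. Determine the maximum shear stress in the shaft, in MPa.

Compatibility: T_A·a/J_AC = T_B·b/J_CB with T_A + T_B = T₀.
J_AC = 2.48×10^-6 m⁴, J_CB = 2.01×10^-6 m⁴, so T_A = T₀·(J_AC/a)/((J_AC/a)+(J_CB/b)) = 242.6 N·m, T_B = 146.4 N·m.
τ in each portion: τ_AC = 3.47×10^6 Pa, τ_CB = 2.45×10^6 Pa; maximum is in AC.
τ_max = T_AC·r/J = 242.6·0.0355/2.48×10^-6 = 3.467×10^6 Pa.

3.47 MPa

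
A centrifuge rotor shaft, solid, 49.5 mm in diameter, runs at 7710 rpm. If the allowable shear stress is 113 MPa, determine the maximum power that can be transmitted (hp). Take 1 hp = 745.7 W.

J = πd⁴/32 = π(0.0495)⁴/32 = 5.894×10^-7 m⁴.
T_max = τ_allow·J/r = 1.13×10^8 × 5.894×10^-7 / 0.0248 = 2691 N·m.
ω = 2π·7710/60 = 807.4 rad/s, so P_max = T_max·ω = 2.173×10^6 W.

2910 hp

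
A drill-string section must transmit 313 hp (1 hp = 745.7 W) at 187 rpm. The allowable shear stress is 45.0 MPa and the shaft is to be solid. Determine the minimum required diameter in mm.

ω = 2π·187/60 = 19.58 rad/s, so T = P/ω = 313×745.7 / 19.58 = 11920 N·m.
For a solid shaft τ_max = 16T/(πd³), so d = (16T/(π τ_allow))^(1/3) = (16·11920/(π·4.50×10^7))^(1/3) = 0.1105 m.

110 mm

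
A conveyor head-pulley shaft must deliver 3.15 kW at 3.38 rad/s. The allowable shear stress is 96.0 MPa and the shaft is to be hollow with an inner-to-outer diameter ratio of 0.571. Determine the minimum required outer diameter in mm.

ω = 3.38 rad/s, so T = P/ω = 3.15×10³ / 3.380 = 932.0 N·m.
For a hollow shaft with d_i/d_o = 0.571: τ_max = 16T/(π d_o³ (1−k⁴)), so d_o = [16T/(π τ_allow (1−k⁴))]^(1/3) = [16·932.0/(π·9.60×10^7·0.8937)]^(1/3) = 0.03810 m.

38.1 mm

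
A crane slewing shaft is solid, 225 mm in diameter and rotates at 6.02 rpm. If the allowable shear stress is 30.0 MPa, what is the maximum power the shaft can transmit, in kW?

J = πd⁴/32 = π(0.225)⁴/32 = 2.516×10^-4 m⁴.
T_max = τ_allow·J/r = 3.00×10^7 × 2.516×10^-4 / 0.113 = 67100 N·m.
ω = 2π·6.02/60 = 0.6304 rad/s, so P_max = T_max·ω = 4.230×10^4 W.

42.3 kW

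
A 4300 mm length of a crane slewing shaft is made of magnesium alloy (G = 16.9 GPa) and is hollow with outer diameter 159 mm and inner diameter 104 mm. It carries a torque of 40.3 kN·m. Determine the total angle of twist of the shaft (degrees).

J = π(d_o⁴ − d_i⁴)/32 = π(0.159⁴ − 0.104⁴)/32 = 5.126×10^-5 m⁴.
θ = T·L/(G·J) = 40300 × 4.30 / (16.9×10⁹ × 5.126×10^-5) = 0.2000 rad.

11.5°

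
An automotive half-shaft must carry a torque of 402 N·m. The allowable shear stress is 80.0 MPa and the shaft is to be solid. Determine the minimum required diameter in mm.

29.5 mm

For a solid shaft τ_max = 16T/(πd³), so d = (16T/(π τ_allow))^(1/3) = (16·402.0/(π·8.00×10^7))^(1/3) = 0.02947 m.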